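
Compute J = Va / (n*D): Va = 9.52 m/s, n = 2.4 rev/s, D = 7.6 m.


Formula: J = Va / (n * D)
Step 1 — n * D = 2.4 * 7.6 = 18.24
Step 2 — J = 9.52 / 18.24 ≈ 0.52193 (5 s.f.)

0.52193


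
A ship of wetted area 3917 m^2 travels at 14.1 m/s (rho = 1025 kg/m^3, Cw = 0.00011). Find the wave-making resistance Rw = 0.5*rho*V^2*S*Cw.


Formula: Rw = 0.5 * rho * V^2 * S * Cw
Step 1 — V^2 = 14.1^2 = 198.81
Step 2 — 0.5 * rho * V^2 = 0.5 * 1025 * 198.81 = 101890.125
Step 3 — Rw = 101890.125 * 3917 * 0.00011 ≈ 43901 N (5 s.f.)

43901 N


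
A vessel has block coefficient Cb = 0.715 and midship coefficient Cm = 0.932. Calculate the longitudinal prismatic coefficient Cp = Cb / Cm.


Formula: Cp = Cb / Cm
Substituting: Cp = 0.715 / 0.932
Result: Cp ≈ 0.76717 (5 s.f.)

0.76717


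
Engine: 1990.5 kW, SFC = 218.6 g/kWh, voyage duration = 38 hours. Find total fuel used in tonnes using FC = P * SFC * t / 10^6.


Formula: FC (tonnes) = P * SFC * t / 1,000,000
Step 1 — P * SFC * t = 1990.5 * 218.6 * 38 = 16534685.4 g
Step 2 — FC (tonnes) = 16534685.4 / 1,000,000 ≈ 16.535 tonnes (5 s.f.)

16.535 tonnes


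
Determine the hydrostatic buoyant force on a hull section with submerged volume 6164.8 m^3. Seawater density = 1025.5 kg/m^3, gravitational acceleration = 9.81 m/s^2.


Formula: Fb = rho * g * V
Substituting: Fb = 1025.5 * 9.81 * 6164.8
Intermediate: 1025.5 * 9.81 = 10060.155
Result: Fb = 10060.155 * 6164.8 ≈ 62019000 N (5 s.f.)

62019000 N


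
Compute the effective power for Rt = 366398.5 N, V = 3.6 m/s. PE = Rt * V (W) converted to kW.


Formula: PE = Rt * V / 1000 (kW)
Step 1 — PE (W) = 366398.5 * 3.6 = 1319034.6 W
Step 2 — PE (kW) = 1319034.6 / 1000 ≈ 1319.0 kW (5 s.f.)

1319.0 kW


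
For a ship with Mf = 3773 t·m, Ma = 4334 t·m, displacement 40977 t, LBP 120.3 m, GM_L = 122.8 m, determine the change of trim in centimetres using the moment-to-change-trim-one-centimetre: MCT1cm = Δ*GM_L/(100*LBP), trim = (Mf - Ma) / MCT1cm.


Formula: net trimming moment = Mf - Ma; MCT1cm = Δ*GM_L/(100*LBP); trim = net moment / MCT1cm
Step 1 — net trimming moment = 3773 - 4334 = -561 t·m
Step 2 — MCT1cm = 40977 * 122.8 / (100 * 120.3) = 418.2856 t·m/cm
Step 3 — trim = -561 / 418.2856 ≈ -1.3412 cm (5 s.f.)

-1.3412 cm


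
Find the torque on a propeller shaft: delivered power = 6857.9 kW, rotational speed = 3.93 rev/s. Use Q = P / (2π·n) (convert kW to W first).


Formula: Q = P_W / (2 * pi * n)
Step 1 — P_W = 6857.9 kW * 1000 = 6857900.0 W
Step 2 — 2 * pi * n = 2 * pi * 3.93 = 24.692918
Step 3 — Q = 6857900.0 / 24.692918 ≈ 277730 N·m (5 s.f.)

277730 N·m


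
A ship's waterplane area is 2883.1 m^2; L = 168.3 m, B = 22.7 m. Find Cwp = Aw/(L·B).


Formula: Cwp = Aw / (L * B)
Step 1 — L * B = 168.3 * 22.7 = 3820.41 m^2
Step 2 — Cwp = 2883.1 / 3820.41 ≈ 0.75466 (5 s.f.)

0.75466


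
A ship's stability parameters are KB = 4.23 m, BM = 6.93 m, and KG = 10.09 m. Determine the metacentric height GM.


Formula: GM = KB + BM - KG
Step 1 — KM = KB + BM = 4.23 + 6.93 = 11.16 m
Step 2 — GM = KM - KG = 11.16 - 10.09 = 1.07 m

1.07 m


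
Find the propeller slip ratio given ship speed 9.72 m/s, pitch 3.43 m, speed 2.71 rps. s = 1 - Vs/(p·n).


Formula: s = 1 - Vs / (p * n)
Step 1 — p * n = 3.43 * 2.71 = 9.2953
Step 2 — Vs / (p*n) = 9.72 / 9.2953 = 1.04569 (6 d.p.)
Step 3 — s = 1 - 1.04569 = -0.04569

-0.04569


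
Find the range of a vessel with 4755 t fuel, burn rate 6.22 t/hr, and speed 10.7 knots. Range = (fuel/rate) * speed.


Formula: endurance = fuel / rate; range = endurance * speed
Step 1 — endurance = 4755 / 6.22 = 764.4695 hours
Step 2 — range = 764.4695 * 10.7 ≈ 8179.8 nautical miles (5 s.f.)

8179.8 NM


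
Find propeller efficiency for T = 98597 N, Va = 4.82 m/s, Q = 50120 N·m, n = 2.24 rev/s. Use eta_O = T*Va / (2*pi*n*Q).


Formula: eta = T * Va / (2 * pi * n * Q)
Step 1 — numerator = T * Va = 98597 * 4.82 = 475237.54
Step 2 — 2 * pi * n = 2 * pi * 2.24 = 14.074335
Step 3 — denominator = 14.074335 * 50120 = 705405.67
Step 4 — eta = 475237.54 / 705405.67 ≈ 0.67371 (5 s.f.)

0.67371


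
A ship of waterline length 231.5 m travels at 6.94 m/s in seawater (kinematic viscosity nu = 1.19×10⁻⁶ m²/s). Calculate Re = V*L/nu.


Formula: Re = V * L / nu
Step 1 — V * L = 6.94 * 231.5 = 1606.61 m^2/s
Step 2 — Re = 1606.61 / 1.19e-6 = 1.35e+09

1.35e+09


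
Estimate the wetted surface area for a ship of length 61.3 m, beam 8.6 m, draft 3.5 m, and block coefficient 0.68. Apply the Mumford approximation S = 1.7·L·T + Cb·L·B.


Formula: S = 1.7*L*T + V/T with V = Cb*L*B*T, i.e. S = L * (1.7*T + Cb*B)
Step 1 — 1.7*T = 1.7 * 3.5 = 5.95 m
Step 2 — Cb*B = 0.68 * 8.6 = 5.848 m
Step 3 — 1.7*T + Cb*B = 5.95 + 5.848 = 11.798 m
Step 4 — S = 61.3 * 11.798 ≈ 723.22 m^2 (5 s.f.)

723.22 m^2


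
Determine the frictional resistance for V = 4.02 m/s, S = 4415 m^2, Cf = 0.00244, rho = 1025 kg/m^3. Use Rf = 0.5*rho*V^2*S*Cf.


Formula: Rf = 0.5 * rho * V^2 * S * Cf
Step 1 — V^2 = 4.02^2 = 16.1604
Step 2 — 0.5 * rho * V^2 = 0.5 * 1025 * 16.1604 = 8282.205
Step 3 — Rf = 8282.205 * 4415 * 0.00244 ≈ 89221 N (5 s.f.)

89221 N


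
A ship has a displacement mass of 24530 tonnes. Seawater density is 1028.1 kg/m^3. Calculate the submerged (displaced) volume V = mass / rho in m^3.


Formula: V = mass / rho
Step 1 — convert tonnes to kg: 24530 t * 1000 = 24530000 kg
Step 2 — V = 24530000 / 1028.1 ≈ 23860 m^3 (5 s.f.)

23860 m^3


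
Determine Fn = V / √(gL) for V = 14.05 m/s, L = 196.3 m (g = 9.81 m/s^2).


Formula: Fn = V / sqrt(g * L)
Step 1 — g * L = 9.81 * 196.3 = 1925.703
Step 2 — sqrt(g * L) = sqrt(1925.703) = 43.882833
Step 3 — Fn = 14.05 / 43.882833 ≈ 0.32017 (5 s.f.)

0.32017


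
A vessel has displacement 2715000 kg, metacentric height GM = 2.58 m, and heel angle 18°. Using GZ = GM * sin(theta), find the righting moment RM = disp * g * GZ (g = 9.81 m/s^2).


Formula: GZ = GM * sin(theta); RM = disp * g * GZ
Step 1 — GZ = 2.58 * sin(18°) = 2.58 * 0.309017 = 0.797264 m
Step 2 — RM = 2715000 * 9.81 * 0.797264 ≈ 21234000 N·m (5 s.f.)

21234000 N·m


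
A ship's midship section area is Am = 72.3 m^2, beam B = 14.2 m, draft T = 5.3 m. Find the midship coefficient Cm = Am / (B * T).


Formula: Cm = Am / (B * T)
Step 1 — B * T = 14.2 * 5.3 = 75.26 m^2
Step 2 — Cm = 72.3 / 75.26 ≈ 0.96067 (5 s.f.)

0.96067


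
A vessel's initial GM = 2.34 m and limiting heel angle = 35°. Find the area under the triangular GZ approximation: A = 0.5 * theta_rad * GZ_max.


Formula: GZ_max = GM * sin(theta); Area = 0.5 * theta_rad * GZ_max
Step 1 — GZ_max = 2.34 * sin(35°) = 2.34 * 0.573576 = 1.342168 m
Step 2 — theta_rad = 35 * pi/180 = 0.610865 rad
Step 3 — Area = 0.5 * 0.610865 * 1.342168 ≈ 0.40994 m·rad (5 s.f.)

0.40994 m·rad


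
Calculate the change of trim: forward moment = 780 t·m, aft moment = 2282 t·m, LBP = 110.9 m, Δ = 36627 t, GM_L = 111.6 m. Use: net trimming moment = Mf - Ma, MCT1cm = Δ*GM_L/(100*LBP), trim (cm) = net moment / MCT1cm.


Formula: net trimming moment = Mf - Ma; MCT1cm = Δ*GM_L/(100*LBP); trim = net moment / MCT1cm
Step 1 — net trimming moment = 780 - 2282 = -1502 t·m
Step 2 — MCT1cm = 36627 * 111.6 / (100 * 110.9) = 368.5819 t·m/cm
Step 3 — trim = -1502 / 368.5819 ≈ -4.0751 cm (5 s.f.)

-4.0751 cm


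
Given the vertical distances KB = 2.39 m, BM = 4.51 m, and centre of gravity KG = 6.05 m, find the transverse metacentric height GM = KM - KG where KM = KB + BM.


Formula: GM = KB + BM - KG
Step 1 — KM = KB + BM = 2.39 + 4.51 = 6.9 m
Step 2 — GM = KM - KG = 6.9 - 6.05 = 0.85 m

0.85 m


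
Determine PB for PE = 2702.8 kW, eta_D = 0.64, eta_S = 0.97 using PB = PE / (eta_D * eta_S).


Formula: PB = PE / (eta_D * eta_S)
Step 1 — combined efficiency = eta_D * eta_S = 0.64 * 0.97 = 0.6208
Step 2 — PB = 2702.8 / 0.6208 ≈ 4353.7 kW (5 s.f.)

4353.7 kW


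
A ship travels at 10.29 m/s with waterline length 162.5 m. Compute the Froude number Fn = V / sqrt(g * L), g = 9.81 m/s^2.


Formula: Fn = V / sqrt(g * L)
Step 1 — g * L = 9.81 * 162.5 = 1594.125
Step 2 — sqrt(g * L) = sqrt(1594.125) = 39.926495
Step 3 — Fn = 10.29 / 39.926495 ≈ 0.25772 (5 s.f.)

0.25772


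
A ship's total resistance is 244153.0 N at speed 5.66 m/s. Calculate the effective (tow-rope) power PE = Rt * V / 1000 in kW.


Formula: PE = Rt * V / 1000 (kW)
Step 1 — PE (W) = 244153.0 * 5.66 = 1381905.98 W
Step 2 — PE (kW) = 1381905.98 / 1000 ≈ 1381.9 kW (5 s.f.)

1381.9 kW


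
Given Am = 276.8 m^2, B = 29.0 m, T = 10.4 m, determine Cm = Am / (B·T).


Formula: Cm = Am / (B * T)
Step 1 — B * T = 29.0 * 10.4 = 301.6 m^2
Step 2 — Cm = 276.8 / 301.6 ≈ 0.91777 (5 s.f.)

0.91777


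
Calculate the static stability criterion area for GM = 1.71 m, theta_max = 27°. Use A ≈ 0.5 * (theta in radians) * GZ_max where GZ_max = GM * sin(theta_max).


Formula: GZ_max = GM * sin(theta); Area = 0.5 * theta_rad * GZ_max
Step 1 — GZ_max = 1.71 * sin(27°) = 1.71 * 0.45399 = 0.776323 m
Step 2 — theta_rad = 27 * pi/180 = 0.471239 rad
Step 3 — Area = 0.5 * 0.471239 * 0.776323 ≈ 0.18292 m·rad (5 s.f.)

0.18292 m·rad


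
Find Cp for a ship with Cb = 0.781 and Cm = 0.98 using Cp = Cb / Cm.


Formula: Cp = Cb / Cm
Substituting: Cp = 0.781 / 0.98
Result: Cp ≈ 0.79694 (5 s.f.)

0.79694


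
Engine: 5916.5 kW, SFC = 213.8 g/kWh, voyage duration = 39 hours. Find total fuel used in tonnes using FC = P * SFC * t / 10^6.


Formula: FC (tonnes) = P * SFC * t / 1,000,000
Step 1 — P * SFC * t = 5916.5 * 213.8 * 39 = 49332960.3 g
Step 2 — FC (tonnes) = 49332960.3 / 1,000,000 ≈ 49.333 tonnes (5 s.f.)

49.333 tonnes


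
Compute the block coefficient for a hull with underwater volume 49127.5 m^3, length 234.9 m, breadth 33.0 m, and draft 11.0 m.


Formula: Cb = V / (L * B * T)
Step 1 — L * B * T = 234.9 * 33.0 * 11.0 = 85268.7 m^3
Step 2 — Cb = 49127.5 / 85268.7 ≈ 0.57615 (5 s.f.)

0.57615


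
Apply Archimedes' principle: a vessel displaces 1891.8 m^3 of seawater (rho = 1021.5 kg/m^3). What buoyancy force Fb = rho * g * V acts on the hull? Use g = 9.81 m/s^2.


Formula: Fb = rho * g * V
Substituting: Fb = 1021.5 * 9.81 * 1891.8
Intermediate: 1021.5 * 9.81 = 10020.915
Result: Fb = 10020.915 * 1891.8 ≈ 18958000 N (5 s.f.)

18958000 N


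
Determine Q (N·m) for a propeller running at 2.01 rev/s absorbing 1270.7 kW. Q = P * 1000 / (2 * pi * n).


Formula: Q = P_W / (2 * pi * n)
Step 1 — P_W = 1270.7 kW * 1000 = 1270700.0 W
Step 2 — 2 * pi * n = 2 * pi * 2.01 = 12.629202
Step 3 — Q = 1270700.0 / 12.629202 ≈ 100620 N·m (5 s.f.)

100620 N·m


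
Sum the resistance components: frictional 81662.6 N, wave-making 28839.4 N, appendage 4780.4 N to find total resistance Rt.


Formula: Rt = Rf + Rw + Ra
Substituting: Rt = 81662.6 + 28839.4 + 4780.4
Result: Rt = 115282.4 N

115282.4 N


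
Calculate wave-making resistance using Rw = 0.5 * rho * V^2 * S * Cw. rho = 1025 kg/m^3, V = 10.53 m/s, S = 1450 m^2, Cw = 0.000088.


Formula: Rw = 0.5 * rho * V^2 * S * Cw
Step 1 — V^2 = 10.53^2 = 110.8809
Step 2 — 0.5 * rho * V^2 = 0.5 * 1025 * 110.8809 = 56826.46125
Step 3 — Rw = 56826.46125 * 1450 * 0.000088 ≈ 7251.1 N (5 s.f.)

7251.1 N


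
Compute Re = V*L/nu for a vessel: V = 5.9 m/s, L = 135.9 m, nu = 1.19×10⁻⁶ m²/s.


Formula: Re = V * L / nu
Step 1 — V * L = 5.9 * 135.9 = 801.81 m^2/s
Step 2 — Re = 801.81 / 1.19e-6 = 6.74e+08

6.74e+08


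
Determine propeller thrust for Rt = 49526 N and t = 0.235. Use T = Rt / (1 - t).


Formula: T = Rt / (1 - t)
Step 1 — (1 - t) = 1 - 0.235 = 0.765
Step 2 — T = 49526 / 0.765 ≈ 64740 N (5 s.f.)

64740 N


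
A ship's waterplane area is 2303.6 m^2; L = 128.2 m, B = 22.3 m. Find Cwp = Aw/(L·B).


Formula: Cwp = Aw / (L * B)
Step 1 — L * B = 128.2 * 22.3 = 2858.86 m^2
Step 2 — Cwp = 2303.6 / 2858.86 ≈ 0.80578 (5 s.f.)

0.80578


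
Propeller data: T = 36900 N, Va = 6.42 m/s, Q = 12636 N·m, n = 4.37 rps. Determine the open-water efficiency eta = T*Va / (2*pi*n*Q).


Formula: eta = T * Va / (2 * pi * n * Q)
Step 1 — numerator = T * Va = 36900 * 6.42 = 236898.0
Step 2 — 2 * pi * n = 2 * pi * 4.37 = 27.45752
Step 3 — denominator = 27.45752 * 12636 = 346953.22
Step 4 — eta = 236898.0 / 346953.22 ≈ 0.68280 (5 s.f.)

0.68280


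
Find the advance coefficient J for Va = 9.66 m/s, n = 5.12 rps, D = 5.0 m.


Formula: J = Va / (n * D)
Step 1 — n * D = 5.12 * 5.0 = 25.6
Step 2 — J = 9.66 / 25.6 ≈ 0.37734 (5 s.f.)

0.37734


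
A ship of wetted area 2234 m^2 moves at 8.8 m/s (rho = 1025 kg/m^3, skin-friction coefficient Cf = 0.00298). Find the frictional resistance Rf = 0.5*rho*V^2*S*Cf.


Formula: Rf = 0.5 * rho * V^2 * S * Cf
Step 1 — V^2 = 8.8^2 = 77.44
Step 2 — 0.5 * rho * V^2 = 0.5 * 1025 * 77.44 = 39688.0
Step 3 — Rf = 39688.0 * 2234 * 0.00298 ≈ 264220 N (5 s.f.)

264220 N


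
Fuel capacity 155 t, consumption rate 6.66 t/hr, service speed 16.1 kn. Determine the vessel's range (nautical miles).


Formula: endurance = fuel / rate; range = endurance * speed
Step 1 — endurance = 155 / 6.66 = 23.2733 hours
Step 2 — range = 23.2733 * 16.1 ≈ 374.70 nautical miles (5 s.f.)

374.70 NM


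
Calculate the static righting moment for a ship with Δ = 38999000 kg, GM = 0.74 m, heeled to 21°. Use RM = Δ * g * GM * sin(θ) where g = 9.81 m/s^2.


Formula: GZ = GM * sin(theta); RM = disp * g * GZ
Step 1 — GZ = 0.74 * sin(21°) = 0.74 * 0.358368 = 0.265192 m
Step 2 — RM = 38999000 * 9.81 * 0.265192 ≈ 101460000 N·m (5 s.f.)

101460000 N·m


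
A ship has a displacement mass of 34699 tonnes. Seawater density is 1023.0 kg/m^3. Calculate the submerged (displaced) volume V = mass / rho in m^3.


Formula: V = mass / rho
Step 1 — convert tonnes to kg: 34699 t * 1000 = 34699000 kg
Step 2 — V = 34699000 / 1023.0 ≈ 33919 m^3 (5 s.f.)

33919 m^3


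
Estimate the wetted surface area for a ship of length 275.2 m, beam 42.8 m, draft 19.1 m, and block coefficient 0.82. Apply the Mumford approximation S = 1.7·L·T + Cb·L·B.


Formula: S = 1.7*L*T + V/T with V = Cb*L*B*T, i.e. S = L * (1.7*T + Cb*B)
Step 1 — 1.7*T = 1.7 * 19.1 = 32.47 m
Step 2 — Cb*B = 0.82 * 42.8 = 35.096 m
Step 3 — 1.7*T + Cb*B = 32.47 + 35.096 = 67.566 m
Step 4 — S = 275.2 * 67.566 ≈ 18594 m^2 (5 s.f.)

18594 m^2


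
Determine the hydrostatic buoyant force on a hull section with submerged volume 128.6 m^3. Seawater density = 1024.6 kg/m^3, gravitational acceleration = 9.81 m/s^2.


Formula: Fb = rho * g * V
Substituting: Fb = 1024.6 * 9.81 * 128.6
Intermediate: 1024.6 * 9.81 = 10051.326
Result: Fb = 10051.326 * 128.6 ≈ 1292600 N (5 s.f.)

1292600 N


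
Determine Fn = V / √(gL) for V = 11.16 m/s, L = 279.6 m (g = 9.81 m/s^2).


Formula: Fn = V / sqrt(g * L)
Step 1 — g * L = 9.81 * 279.6 = 2742.876
Step 2 — sqrt(g * L) = sqrt(2742.876) = 52.372474
Step 3 — Fn = 11.16 / 52.372474 ≈ 0.21309 (5 s.f.)

0.21309


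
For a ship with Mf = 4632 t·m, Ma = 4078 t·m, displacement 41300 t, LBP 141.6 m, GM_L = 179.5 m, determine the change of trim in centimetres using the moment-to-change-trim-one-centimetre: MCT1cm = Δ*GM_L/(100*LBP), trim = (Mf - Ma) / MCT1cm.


Formula: net trimming moment = Mf - Ma; MCT1cm = Δ*GM_L/(100*LBP); trim = net moment / MCT1cm
Step 1 — net trimming moment = 4632 - 4078 = 554 t·m
Step 2 — MCT1cm = 41300 * 179.5 / (100 * 141.6) = 523.5417 t·m/cm
Step 3 — trim = 554 / 523.5417 ≈ 1.0582 cm (5 s.f.)

1.0582 cm


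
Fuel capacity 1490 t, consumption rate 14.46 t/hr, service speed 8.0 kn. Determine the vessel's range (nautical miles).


Formula: endurance = fuel / rate; range = endurance * speed
Step 1 — endurance = 1490 / 14.46 = 103.0429 hours
Step 2 — range = 103.0429 * 8.0 ≈ 824.34 nautical miles (5 s.f.)

824.34 NM


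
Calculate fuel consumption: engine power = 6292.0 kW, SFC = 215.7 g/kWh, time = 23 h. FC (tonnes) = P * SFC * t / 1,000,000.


Formula: FC (tonnes) = P * SFC * t / 1,000,000
Step 1 — P * SFC * t = 6292.0 * 215.7 * 23 = 31215241.2 g
Step 2 — FC (tonnes) = 31215241.2 / 1,000,000 ≈ 31.215 tonnes (5 s.f.)

31.215 tonnes


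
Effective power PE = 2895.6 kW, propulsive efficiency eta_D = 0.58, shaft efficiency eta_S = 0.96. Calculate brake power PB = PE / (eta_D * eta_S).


Formula: PB = PE / (eta_D * eta_S)
Step 1 — combined efficiency = eta_D * eta_S = 0.58 * 0.96 = 0.5568
Step 2 — PB = 2895.6 / 0.5568 ≈ 5200.4 kW (5 s.f.)

5200.4 kW


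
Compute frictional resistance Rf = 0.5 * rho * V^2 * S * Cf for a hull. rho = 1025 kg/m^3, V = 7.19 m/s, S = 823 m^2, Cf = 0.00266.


Formula: Rf = 0.5 * rho * V^2 * S * Cf
Step 1 — V^2 = 7.19^2 = 51.6961
Step 2 — 0.5 * rho * V^2 = 0.5 * 1025 * 51.6961 = 26494.25125
Step 3 — Rf = 26494.25125 * 823 * 0.00266 ≈ 58001 N (5 s.f.)

58001 N


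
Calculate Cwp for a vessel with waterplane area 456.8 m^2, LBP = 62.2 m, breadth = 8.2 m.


Formula: Cwp = Aw / (L * B)
Step 1 — L * B = 62.2 * 8.2 = 510.04 m^2
Step 2 — Cwp = 456.8 / 510.04 ≈ 0.89562 (5 s.f.)

0.89562


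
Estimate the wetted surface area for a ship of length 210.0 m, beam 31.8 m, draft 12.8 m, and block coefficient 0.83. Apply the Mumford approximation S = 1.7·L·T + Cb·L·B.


Formula: S = 1.7*L*T + V/T with V = Cb*L*B*T, i.e. S = L * (1.7*T + Cb*B)
Step 1 — 1.7*T = 1.7 * 12.8 = 21.76 m
Step 2 — Cb*B = 0.83 * 31.8 = 26.394 m
Step 3 — 1.7*T + Cb*B = 21.76 + 26.394 = 48.154 m
Step 4 — S = 210.0 * 48.154 ≈ 10112 m^2 (5 s.f.)

10112 m^2


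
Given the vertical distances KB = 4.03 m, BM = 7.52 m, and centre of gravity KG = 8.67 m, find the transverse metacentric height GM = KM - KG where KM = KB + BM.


Formula: GM = KB + BM - KG
Step 1 — KM = KB + BM = 4.03 + 7.52 = 11.55 m
Step 2 — GM = KM - KG = 11.55 - 8.67 = 2.88 m

2.88 m


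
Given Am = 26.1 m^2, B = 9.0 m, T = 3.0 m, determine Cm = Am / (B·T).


Formula: Cm = Am / (B * T)
Step 1 — B * T = 9.0 * 3.0 = 27.0 m^2
Step 2 — Cm = 26.1 / 27.0 ≈ 0.96667 (5 s.f.)

0.96667


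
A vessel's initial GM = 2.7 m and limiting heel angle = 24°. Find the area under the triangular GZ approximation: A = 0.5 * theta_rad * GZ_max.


Formula: GZ_max = GM * sin(theta); Area = 0.5 * theta_rad * GZ_max
Step 1 — GZ_max = 2.7 * sin(24°) = 2.7 * 0.406737 = 1.09819 m
Step 2 — theta_rad = 24 * pi/180 = 0.418879 rad
Step 3 — Area = 0.5 * 0.418879 * 1.09819 ≈ 0.23000 m·rad (5 s.f.)

0.23000 m·rad


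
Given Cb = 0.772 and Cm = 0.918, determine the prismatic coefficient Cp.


Formula: Cp = Cb / Cm
Substituting: Cp = 0.772 / 0.918
Result: Cp ≈ 0.84096 (5 s.f.)

0.84096


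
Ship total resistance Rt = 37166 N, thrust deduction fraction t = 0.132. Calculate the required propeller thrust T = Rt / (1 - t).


Formula: T = Rt / (1 - t)
Step 1 — (1 - t) = 1 - 0.132 = 0.868
Step 2 — T = 37166 / 0.868 ≈ 42818 N (5 s.f.)

42818 N


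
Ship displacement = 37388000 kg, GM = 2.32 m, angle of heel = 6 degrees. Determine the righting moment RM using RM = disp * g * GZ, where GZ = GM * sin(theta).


Formula: GZ = GM * sin(theta); RM = disp * g * GZ
Step 1 — GZ = 2.32 * sin(6°) = 2.32 * 0.104528 = 0.242505 m
Step 2 — RM = 37388000 * 9.81 * 0.242505 ≈ 88945000 N·m (5 s.f.)

88945000 N·m


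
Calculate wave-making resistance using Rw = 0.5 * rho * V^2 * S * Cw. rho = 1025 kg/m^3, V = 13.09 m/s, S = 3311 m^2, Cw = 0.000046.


Formula: Rw = 0.5 * rho * V^2 * S * Cw
Step 1 — V^2 = 13.09^2 = 171.3481
Step 2 — 0.5 * rho * V^2 = 0.5 * 1025 * 171.3481 = 87815.90125
Step 3 — Rw = 87815.90125 * 3311 * 0.000046 ≈ 13375 N (5 s.f.)

13375 N


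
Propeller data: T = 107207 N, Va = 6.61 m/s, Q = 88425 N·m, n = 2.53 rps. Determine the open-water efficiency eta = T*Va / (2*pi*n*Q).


Formula: eta = T * Va / (2 * pi * n * Q)
Step 1 — numerator = T * Va = 107207 * 6.61 = 708638.27
Step 2 — 2 * pi * n = 2 * pi * 2.53 = 15.896459
Step 3 — denominator = 15.896459 * 88425 = 1405644.39
Step 4 — eta = 708638.27 / 1405644.39 ≈ 0.50414 (5 s.f.)

0.50414


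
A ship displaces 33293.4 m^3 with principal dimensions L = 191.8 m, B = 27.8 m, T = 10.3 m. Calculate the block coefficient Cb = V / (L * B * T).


Formula: Cb = V / (L * B * T)
Step 1 — L * B * T = 191.8 * 27.8 * 10.3 = 54920.012 m^3
Step 2 — Cb = 33293.4 / 54920.012 ≈ 0.60622 (5 s.f.)

0.60622


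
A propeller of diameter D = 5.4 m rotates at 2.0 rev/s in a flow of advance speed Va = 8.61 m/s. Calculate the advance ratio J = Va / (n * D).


Formula: J = Va / (n * D)
Step 1 — n * D = 2.0 * 5.4 = 10.8
Step 2 — J = 8.61 / 10.8 ≈ 0.79722 (5 s.f.)

0.79722


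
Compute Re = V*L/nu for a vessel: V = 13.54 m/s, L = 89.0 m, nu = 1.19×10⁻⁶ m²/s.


Formula: Re = V * L / nu
Step 1 — V * L = 13.54 * 89.0 = 1205.06 m^2/s
Step 2 — Re = 1205.06 / 1.19e-6 = 1.01e+09

1.01e+09


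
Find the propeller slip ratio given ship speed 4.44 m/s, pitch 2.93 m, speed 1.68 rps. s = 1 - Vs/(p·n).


Formula: s = 1 - Vs / (p * n)
Step 1 — p * n = 2.93 * 1.68 = 4.9224
Step 2 — Vs / (p*n) = 4.44 / 4.9224 = 0.901999 (6 d.p.)
Step 3 — s = 1 - 0.901999 = 0.098001

0.098001


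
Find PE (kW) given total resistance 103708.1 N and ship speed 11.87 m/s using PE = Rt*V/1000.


Formula: PE = Rt * V / 1000 (kW)
Step 1 — PE (W) = 103708.1 * 11.87 = 1231015.147 W
Step 2 — PE (kW) = 1231015.147 / 1000 ≈ 1231.0 kW (5 s.f.)

1231.0 kW


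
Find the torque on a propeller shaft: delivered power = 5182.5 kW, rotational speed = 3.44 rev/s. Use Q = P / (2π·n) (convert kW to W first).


Formula: Q = P_W / (2 * pi * n)
Step 1 — P_W = 5182.5 kW * 1000 = 5182500.0 W
Step 2 — 2 * pi * n = 2 * pi * 3.44 = 21.614157
Step 3 — Q = 5182500.0 / 21.614157 ≈ 239770 N·m (5 s.f.)

239770 N·m


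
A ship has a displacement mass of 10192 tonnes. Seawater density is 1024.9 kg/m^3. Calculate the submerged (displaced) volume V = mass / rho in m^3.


Formula: V = mass / rho
Step 1 — convert tonnes to kg: 10192 t * 1000 = 10192000 kg
Step 2 — V = 10192000 / 1024.9 ≈ 9944.4 m^3 (5 s.f.)

9944.4 m^3


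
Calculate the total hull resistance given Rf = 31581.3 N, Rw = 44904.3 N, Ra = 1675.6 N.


Formula: Rt = Rf + Rw + Ra
Substituting: Rt = 31581.3 + 44904.3 + 1675.6
Result: Rt = 78161.2 N

78161.2 N


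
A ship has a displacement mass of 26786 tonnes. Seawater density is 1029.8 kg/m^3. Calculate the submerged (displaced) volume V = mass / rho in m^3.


Formula: V = mass / rho
Step 1 — convert tonnes to kg: 26786 t * 1000 = 26786000 kg
Step 2 — V = 26786000 / 1029.8 ≈ 26011 m^3 (5 s.f.)

26011 m^3


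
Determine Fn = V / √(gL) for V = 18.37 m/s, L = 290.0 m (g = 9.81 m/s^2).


Formula: Fn = V / sqrt(g * L)
Step 1 — g * L = 9.81 * 290.0 = 2844.9
Step 2 — sqrt(g * L) = sqrt(2844.9) = 53.337604
Step 3 — Fn = 18.37 / 53.337604 ≈ 0.34441 (5 s.f.)

0.34441


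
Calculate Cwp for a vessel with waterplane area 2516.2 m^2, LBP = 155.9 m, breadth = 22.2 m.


Formula: Cwp = Aw / (L * B)
Step 1 — L * B = 155.9 * 22.2 = 3460.98 m^2
Step 2 — Cwp = 2516.2 / 3460.98 ≈ 0.72702 (5 s.f.)

0.72702


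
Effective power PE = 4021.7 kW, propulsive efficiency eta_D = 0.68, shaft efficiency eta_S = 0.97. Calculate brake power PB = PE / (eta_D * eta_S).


Formula: PB = PE / (eta_D * eta_S)
Step 1 — combined efficiency = eta_D * eta_S = 0.68 * 0.97 = 0.6596
Step 2 — PB = 4021.7 / 0.6596 ≈ 6097.2 kW (5 s.f.)

6097.2 kW


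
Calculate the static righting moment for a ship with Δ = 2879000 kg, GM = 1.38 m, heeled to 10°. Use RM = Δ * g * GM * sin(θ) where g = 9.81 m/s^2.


Formula: GZ = GM * sin(theta); RM = disp * g * GZ
Step 1 — GZ = 1.38 * sin(10°) = 1.38 * 0.173648 = 0.239634 m
Step 2 — RM = 2879000 * 9.81 * 0.239634 ≈ 6768000 N·m (5 s.f.)

6768000 N·m


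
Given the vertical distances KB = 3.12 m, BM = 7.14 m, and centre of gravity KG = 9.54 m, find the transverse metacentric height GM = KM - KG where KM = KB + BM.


Formula: GM = KB + BM - KG
Step 1 — KM = KB + BM = 3.12 + 7.14 = 10.26 m
Step 2 — GM = KM - KG = 10.26 - 9.54 = 0.72 m

0.72 m


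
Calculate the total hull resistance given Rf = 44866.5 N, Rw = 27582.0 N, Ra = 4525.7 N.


Formula: Rt = Rf + Rw + Ra
Substituting: Rt = 44866.5 + 27582.0 + 4525.7
Result: Rt = 76974.2 N

76974.2 N


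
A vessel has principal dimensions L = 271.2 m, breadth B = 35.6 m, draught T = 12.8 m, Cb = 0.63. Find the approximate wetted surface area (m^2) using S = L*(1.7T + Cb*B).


Formula: S = 1.7*L*T + V/T with V = Cb*L*B*T, i.e. S = L * (1.7*T + Cb*B)
Step 1 — 1.7*T = 1.7 * 12.8 = 21.76 m
Step 2 — Cb*B = 0.63 * 35.6 = 22.428 m
Step 3 — 1.7*T + Cb*B = 21.76 + 22.428 = 44.188 m
Step 4 — S = 271.2 * 44.188 ≈ 11984 m^2 (5 s.f.)

11984 m^2


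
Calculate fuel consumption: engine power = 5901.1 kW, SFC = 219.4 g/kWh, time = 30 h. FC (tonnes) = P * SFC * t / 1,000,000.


Formula: FC (tonnes) = P * SFC * t / 1,000,000
Step 1 — P * SFC * t = 5901.1 * 219.4 * 30 = 38841040.2 g
Step 2 — FC (tonnes) = 38841040.2 / 1,000,000 ≈ 38.841 tonnes (5 s.f.)

38.841 tonnes


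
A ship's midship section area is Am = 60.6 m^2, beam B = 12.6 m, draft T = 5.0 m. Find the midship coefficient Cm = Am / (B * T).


Formula: Cm = Am / (B * T)
Step 1 — B * T = 12.6 * 5.0 = 63.0 m^2
Step 2 — Cm = 60.6 / 63.0 ≈ 0.96190 (5 s.f.)

0.96190


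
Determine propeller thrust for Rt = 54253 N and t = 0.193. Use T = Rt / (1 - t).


Formula: T = Rt / (1 - t)
Step 1 — (1 - t) = 1 - 0.193 = 0.807
Step 2 — T = 54253 / 0.807 ≈ 67228 N (5 s.f.)

67228 N


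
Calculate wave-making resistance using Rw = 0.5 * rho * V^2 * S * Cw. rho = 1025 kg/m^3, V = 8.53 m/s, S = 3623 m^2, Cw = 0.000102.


Formula: Rw = 0.5 * rho * V^2 * S * Cw
Step 1 — V^2 = 8.53^2 = 72.7609
Step 2 — 0.5 * rho * V^2 = 0.5 * 1025 * 72.7609 = 37289.96125
Step 3 — Rw = 37289.96125 * 3623 * 0.000102 ≈ 13780 N (5 s.f.)

13780 N


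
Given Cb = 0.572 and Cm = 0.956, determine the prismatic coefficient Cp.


Formula: Cp = Cb / Cm
Substituting: Cp = 0.572 / 0.956
Result: Cp ≈ 0.59833 (5 s.f.)

0.59833


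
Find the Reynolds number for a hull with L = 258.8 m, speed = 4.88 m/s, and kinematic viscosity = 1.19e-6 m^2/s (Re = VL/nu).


Formula: Re = V * L / nu
Step 1 — V * L = 4.88 * 258.8 = 1262.944 m^2/s
Step 2 — Re = 1262.944 / 1.19e-6 = 1.06e+09

1.06e+09


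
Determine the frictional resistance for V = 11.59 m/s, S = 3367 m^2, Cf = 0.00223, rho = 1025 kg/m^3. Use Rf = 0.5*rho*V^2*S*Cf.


Formula: Rf = 0.5 * rho * V^2 * S * Cf
Step 1 — V^2 = 11.59^2 = 134.3281
Step 2 — 0.5 * rho * V^2 = 0.5 * 1025 * 134.3281 = 68843.15125
Step 3 — Rf = 68843.15125 * 3367 * 0.00223 ≈ 516900 N (5 s.f.)

516900 N


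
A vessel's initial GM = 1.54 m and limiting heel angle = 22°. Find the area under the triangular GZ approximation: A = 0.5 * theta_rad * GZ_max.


Formula: GZ_max = GM * sin(theta); Area = 0.5 * theta_rad * GZ_max
Step 1 — GZ_max = 1.54 * sin(22°) = 1.54 * 0.374607 = 0.576895 m
Step 2 — theta_rad = 22 * pi/180 = 0.383972 rad
Step 3 — Area = 0.5 * 0.383972 * 0.576895 ≈ 0.11076 m·rad (5 s.f.)

0.11076 m·rad


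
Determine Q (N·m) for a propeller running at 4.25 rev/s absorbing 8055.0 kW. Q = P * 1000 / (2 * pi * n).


Formula: Q = P_W / (2 * pi * n)
Step 1 — P_W = 8055.0 kW * 1000 = 8055000.0 W
Step 2 — 2 * pi * n = 2 * pi * 4.25 = 26.703538
Step 3 — Q = 8055000.0 / 26.703538 ≈ 301650 N·m (5 s.f.)

301650 N·m


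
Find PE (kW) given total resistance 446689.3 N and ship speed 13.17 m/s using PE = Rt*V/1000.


Formula: PE = Rt * V / 1000 (kW)
Step 1 — PE (W) = 446689.3 * 13.17 = 5882898.081 W
Step 2 — PE (kW) = 5882898.081 / 1000 ≈ 5882.9 kW (5 s.f.)

5882.9 kW


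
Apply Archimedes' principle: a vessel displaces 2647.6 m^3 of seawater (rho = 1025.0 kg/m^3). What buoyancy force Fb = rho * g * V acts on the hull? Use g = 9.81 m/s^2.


Formula: Fb = rho * g * V
Substituting: Fb = 1025.0 * 9.81 * 2647.6
Intermediate: 1025.0 * 9.81 = 10055.25
Result: Fb = 10055.25 * 2647.6 ≈ 26622000 N (5 s.f.)

26622000 N


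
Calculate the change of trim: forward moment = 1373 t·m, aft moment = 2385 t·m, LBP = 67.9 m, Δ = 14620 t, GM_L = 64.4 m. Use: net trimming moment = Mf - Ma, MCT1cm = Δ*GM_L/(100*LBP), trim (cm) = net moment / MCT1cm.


Formula: net trimming moment = Mf - Ma; MCT1cm = Δ*GM_L/(100*LBP); trim = net moment / MCT1cm
Step 1 — net trimming moment = 1373 - 2385 = -1012 t·m
Step 2 — MCT1cm = 14620 * 64.4 / (100 * 67.9) = 138.6639 t·m/cm
Step 3 — trim = -1012 / 138.6639 ≈ -7.2982 cm (5 s.f.)

-7.2982 cm


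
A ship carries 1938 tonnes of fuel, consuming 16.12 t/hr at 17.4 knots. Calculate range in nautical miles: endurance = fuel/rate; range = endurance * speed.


Formula: endurance = fuel / rate; range = endurance * speed
Step 1 — endurance = 1938 / 16.12 = 120.2233 hours
Step 2 — range = 120.2233 * 17.4 ≈ 2091.9 nautical miles (5 s.f.)

2091.9 NM


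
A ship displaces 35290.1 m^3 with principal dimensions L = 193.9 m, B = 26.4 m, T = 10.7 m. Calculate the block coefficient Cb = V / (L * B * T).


Formula: Cb = V / (L * B * T)
Step 1 — L * B * T = 193.9 * 26.4 * 10.7 = 54772.872 m^3
Step 2 — Cb = 35290.1 / 54772.872 ≈ 0.64430 (5 s.f.)

0.64430


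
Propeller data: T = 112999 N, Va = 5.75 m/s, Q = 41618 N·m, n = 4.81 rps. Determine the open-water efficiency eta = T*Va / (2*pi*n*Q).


Formula: eta = T * Va / (2 * pi * n * Q)
Step 1 — numerator = T * Va = 112999 * 5.75 = 649744.25
Step 2 — 2 * pi * n = 2 * pi * 4.81 = 30.222121
Step 3 — denominator = 30.222121 * 41618 = 1257784.23
Step 4 — eta = 649744.25 / 1257784.23 ≈ 0.51658 (5 s.f.)

0.51658


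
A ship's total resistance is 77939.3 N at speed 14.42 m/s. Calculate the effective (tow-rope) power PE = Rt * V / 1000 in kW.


Formula: PE = Rt * V / 1000 (kW)
Step 1 — PE (W) = 77939.3 * 14.42 = 1123884.706 W
Step 2 — PE (kW) = 1123884.706 / 1000 ≈ 1123.9 kW (5 s.f.)

1123.9 kW


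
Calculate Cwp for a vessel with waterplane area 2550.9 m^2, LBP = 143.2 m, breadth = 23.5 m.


Formula: Cwp = Aw / (L * B)
Step 1 — L * B = 143.2 * 23.5 = 3365.2 m^2
Step 2 — Cwp = 2550.9 / 3365.2 ≈ 0.75802 (5 s.f.)

0.75802


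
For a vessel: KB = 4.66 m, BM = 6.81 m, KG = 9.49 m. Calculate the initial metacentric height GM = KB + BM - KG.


Formula: GM = KB + BM - KG
Step 1 — KM = KB + BM = 4.66 + 6.81 = 11.47 m
Step 2 — GM = KM - KG = 11.47 - 9.49 = 1.98 m

1.98 m


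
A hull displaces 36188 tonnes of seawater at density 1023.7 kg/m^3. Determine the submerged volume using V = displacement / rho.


Formula: V = mass / rho
Step 1 — convert tonnes to kg: 36188 t * 1000 = 36188000 kg
Step 2 — V = 36188000 / 1023.7 ≈ 35350 m^3 (5 s.f.)

35350 m^3


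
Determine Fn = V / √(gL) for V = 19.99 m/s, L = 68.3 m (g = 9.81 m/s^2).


Formula: Fn = V / sqrt(g * L)
Step 1 — g * L = 9.81 * 68.3 = 670.023
Step 2 — sqrt(g * L) = sqrt(670.023) = 25.884802
Step 3 — Fn = 19.99 / 25.884802 ≈ 0.77227 (5 s.f.)

0.77227


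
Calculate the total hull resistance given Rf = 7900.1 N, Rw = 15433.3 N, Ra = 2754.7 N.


Formula: Rt = Rf + Rw + Ra
Substituting: Rt = 7900.1 + 15433.3 + 2754.7
Result: Rt = 26088.1 N

26088.1 N


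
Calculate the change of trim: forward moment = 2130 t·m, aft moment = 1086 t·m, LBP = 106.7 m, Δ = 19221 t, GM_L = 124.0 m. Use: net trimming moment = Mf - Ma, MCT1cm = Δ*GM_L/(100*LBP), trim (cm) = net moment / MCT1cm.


Formula: net trimming moment = Mf - Ma; MCT1cm = Δ*GM_L/(100*LBP); trim = net moment / MCT1cm
Step 1 — net trimming moment = 2130 - 1086 = 1044 t·m
Step 2 — MCT1cm = 19221 * 124.0 / (100 * 106.7) = 223.3743 t·m/cm
Step 3 — trim = 1044 / 223.3743 ≈ 4.6738 cm (5 s.f.)

4.6738 cm


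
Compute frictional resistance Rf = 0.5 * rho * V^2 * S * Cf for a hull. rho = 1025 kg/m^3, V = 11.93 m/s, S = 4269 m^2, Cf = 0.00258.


Formula: Rf = 0.5 * rho * V^2 * S * Cf
Step 1 — V^2 = 11.93^2 = 142.3249
Step 2 — 0.5 * rho * V^2 = 0.5 * 1025 * 142.3249 = 72941.51125
Step 3 — Rf = 72941.51125 * 4269 * 0.00258 ≈ 803380 N (5 s.f.)

803380 N


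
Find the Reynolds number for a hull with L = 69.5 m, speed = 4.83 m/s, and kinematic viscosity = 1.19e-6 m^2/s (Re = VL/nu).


Formula: Re = V * L / nu
Step 1 — V * L = 4.83 * 69.5 = 335.685 m^2/s
Step 2 — Re = 335.685 / 1.19e-6 = 2.82e+08

2.82e+08


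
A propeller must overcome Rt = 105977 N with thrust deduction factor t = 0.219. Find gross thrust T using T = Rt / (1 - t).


Formula: T = Rt / (1 - t)
Step 1 — (1 - t) = 1 - 0.219 = 0.781
Step 2 — T = 105977 / 0.781 ≈ 135690 N (5 s.f.)

135690 N


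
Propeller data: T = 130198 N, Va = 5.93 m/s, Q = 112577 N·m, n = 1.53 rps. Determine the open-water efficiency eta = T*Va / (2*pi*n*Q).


Formula: eta = T * Va / (2 * pi * n * Q)
Step 1 — numerator = T * Va = 130198 * 5.93 = 772074.14
Step 2 — 2 * pi * n = 2 * pi * 1.53 = 9.613274
Step 3 — denominator = 9.613274 * 112577 = 1082233.55
Step 4 — eta = 772074.14 / 1082233.55 ≈ 0.71341 (5 s.f.)

0.71341


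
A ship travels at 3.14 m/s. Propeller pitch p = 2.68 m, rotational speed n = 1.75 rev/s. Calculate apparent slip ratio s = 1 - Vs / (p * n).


Formula: s = 1 - Vs / (p * n)
Step 1 — p * n = 2.68 * 1.75 = 4.69
Step 2 — Vs / (p*n) = 3.14 / 4.69 = 0.66951 (6 d.p.)
Step 3 — s = 1 - 0.66951 = 0.33049

0.33049


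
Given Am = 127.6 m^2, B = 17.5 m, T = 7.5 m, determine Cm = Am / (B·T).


Formula: Cm = Am / (B * T)
Step 1 — B * T = 17.5 * 7.5 = 131.25 m^2
Step 2 — Cm = 127.6 / 131.25 ≈ 0.97219 (5 s.f.)

0.97219


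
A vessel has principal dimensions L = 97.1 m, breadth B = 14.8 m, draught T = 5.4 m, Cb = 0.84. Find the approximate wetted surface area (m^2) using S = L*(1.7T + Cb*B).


Formula: S = 1.7*L*T + V/T with V = Cb*L*B*T, i.e. S = L * (1.7*T + Cb*B)
Step 1 — 1.7*T = 1.7 * 5.4 = 9.18 m
Step 2 — Cb*B = 0.84 * 14.8 = 12.432 m
Step 3 — 1.7*T + Cb*B = 9.18 + 12.432 = 21.612 m
Step 4 — S = 97.1 * 21.612 ≈ 2098.5 m^2 (5 s.f.)

2098.5 m^2


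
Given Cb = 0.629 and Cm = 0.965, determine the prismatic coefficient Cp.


Formula: Cp = Cb / Cm
Substituting: Cp = 0.629 / 0.965
Result: Cp ≈ 0.65181 (5 s.f.)

0.65181


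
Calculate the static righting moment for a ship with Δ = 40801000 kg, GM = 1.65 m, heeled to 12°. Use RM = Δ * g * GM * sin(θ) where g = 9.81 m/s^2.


Formula: GZ = GM * sin(theta); RM = disp * g * GZ
Step 1 — GZ = 1.65 * sin(12°) = 1.65 * 0.207912 = 0.343055 m
Step 2 — RM = 40801000 * 9.81 * 0.343055 ≈ 137310000 N·m (5 s.f.)

137310000 N·m


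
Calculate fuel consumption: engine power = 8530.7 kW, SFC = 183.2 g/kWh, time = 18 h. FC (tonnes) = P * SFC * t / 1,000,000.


Formula: FC (tonnes) = P * SFC * t / 1,000,000
Step 1 — P * SFC * t = 8530.7 * 183.2 * 18 = 28130836.32 g
Step 2 — FC (tonnes) = 28130836.32 / 1,000,000 ≈ 28.131 tonnes (5 s.f.)

28.131 tonnes


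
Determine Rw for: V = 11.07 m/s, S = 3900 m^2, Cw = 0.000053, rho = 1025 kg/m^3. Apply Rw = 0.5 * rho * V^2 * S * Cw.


Formula: Rw = 0.5 * rho * V^2 * S * Cw
Step 1 — V^2 = 11.07^2 = 122.5449
Step 2 — 0.5 * rho * V^2 = 0.5 * 1025 * 122.5449 = 62804.26125
Step 3 — Rw = 62804.26125 * 3900 * 0.000053 ≈ 12982 N (5 s.f.)

12982 N


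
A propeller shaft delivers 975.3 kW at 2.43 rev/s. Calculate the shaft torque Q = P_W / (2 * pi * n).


Formula: Q = P_W / (2 * pi * n)
Step 1 — P_W = 975.3 kW * 1000 = 975300.0 W
Step 2 — 2 * pi * n = 2 * pi * 2.43 = 15.26814
Step 3 — Q = 975300.0 / 15.26814 ≈ 63878 N·m (5 s.f.)

63878 N·m


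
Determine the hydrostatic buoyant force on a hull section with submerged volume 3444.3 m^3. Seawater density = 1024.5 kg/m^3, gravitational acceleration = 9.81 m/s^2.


Formula: Fb = rho * g * V
Substituting: Fb = 1024.5 * 9.81 * 3444.3
Intermediate: 1024.5 * 9.81 = 10050.345
Result: Fb = 10050.345 * 3444.3 ≈ 34616000 N (5 s.f.)

34616000 N


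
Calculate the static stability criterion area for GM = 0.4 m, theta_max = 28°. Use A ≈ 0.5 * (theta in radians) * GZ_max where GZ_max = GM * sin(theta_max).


Formula: GZ_max = GM * sin(theta); Area = 0.5 * theta_rad * GZ_max
Step 1 — GZ_max = 0.4 * sin(28°) = 0.4 * 0.469472 = 0.187789 m
Step 2 — theta_rad = 28 * pi/180 = 0.488692 rad
Step 3 — Area = 0.5 * 0.488692 * 0.187789 ≈ 0.045885 m·rad (5 s.f.)

0.045885 m·rad


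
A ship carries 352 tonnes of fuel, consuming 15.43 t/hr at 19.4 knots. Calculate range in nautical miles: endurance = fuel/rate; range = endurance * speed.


Formula: endurance = fuel / rate; range = endurance * speed
Step 1 — endurance = 352 / 15.43 = 22.8127 hours
Step 2 — range = 22.8127 * 19.4 ≈ 442.57 nautical miles (5 s.f.)

442.57 NM


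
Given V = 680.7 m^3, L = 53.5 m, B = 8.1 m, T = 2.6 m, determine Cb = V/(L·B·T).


Formula: Cb = V / (L * B * T)
Step 1 — L * B * T = 53.5 * 8.1 * 2.6 = 1126.71 m^3
Step 2 — Cb = 680.7 / 1126.71 ≈ 0.60415 (5 s.f.)

0.60415


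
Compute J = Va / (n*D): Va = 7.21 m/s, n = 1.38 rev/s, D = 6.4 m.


Formula: J = Va / (n * D)
Step 1 — n * D = 1.38 * 6.4 = 8.832
Step 2 — J = 7.21 / 8.832 ≈ 0.81635 (5 s.f.)

0.81635


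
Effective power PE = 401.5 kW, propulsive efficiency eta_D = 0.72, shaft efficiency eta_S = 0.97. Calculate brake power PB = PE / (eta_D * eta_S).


Formula: PB = PE / (eta_D * eta_S)
Step 1 — combined efficiency = eta_D * eta_S = 0.72 * 0.97 = 0.6984
Step 2 — PB = 401.5 / 0.6984 ≈ 574.89 kW (5 s.f.)

574.89 kW


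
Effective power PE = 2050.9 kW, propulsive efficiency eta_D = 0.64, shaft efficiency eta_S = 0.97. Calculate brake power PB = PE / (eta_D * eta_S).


Formula: PB = PE / (eta_D * eta_S)
Step 1 — combined efficiency = eta_D * eta_S = 0.64 * 0.97 = 0.6208
Step 2 — PB = 2050.9 / 0.6208 ≈ 3303.6 kW (5 s.f.)

3303.6 kW


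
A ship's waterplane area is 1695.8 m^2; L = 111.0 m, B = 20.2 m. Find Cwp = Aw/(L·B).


Formula: Cwp = Aw / (L * B)
Step 1 — L * B = 111.0 * 20.2 = 2242.2 m^2
Step 2 — Cwp = 1695.8 / 2242.2 ≈ 0.75631 (5 s.f.)

0.75631


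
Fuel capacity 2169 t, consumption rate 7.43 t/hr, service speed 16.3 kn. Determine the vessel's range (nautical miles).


Formula: endurance = fuel / rate; range = endurance * speed
Step 1 — endurance = 2169 / 7.43 = 291.9246 hours
Step 2 — range = 291.9246 * 16.3 ≈ 4758.4 nautical miles (5 s.f.)

4758.4 NM


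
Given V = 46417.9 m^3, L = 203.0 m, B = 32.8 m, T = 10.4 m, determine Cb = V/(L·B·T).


Formula: Cb = V / (L * B * T)
Step 1 — L * B * T = 203.0 * 32.8 * 10.4 = 69247.36 m^3
Step 2 — Cb = 46417.9 / 69247.36 ≈ 0.67032 (5 s.f.)

0.67032


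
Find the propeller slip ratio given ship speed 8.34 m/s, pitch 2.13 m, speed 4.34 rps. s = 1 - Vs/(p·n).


Formula: s = 1 - Vs / (p * n)
Step 1 — p * n = 2.13 * 4.34 = 9.2442
Step 2 — Vs / (p*n) = 8.34 / 9.2442 = 0.902187 (6 d.p.)
Step 3 — s = 1 - 0.902187 = 0.097813

0.097813


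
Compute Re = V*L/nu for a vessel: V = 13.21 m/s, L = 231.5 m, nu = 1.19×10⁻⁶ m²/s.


Formula: Re = V * L / nu
Step 1 — V * L = 13.21 * 231.5 = 3058.115 m^2/s
Step 2 — Re = 3058.115 / 1.19e-6 = 2.57e+09

2.57e+09


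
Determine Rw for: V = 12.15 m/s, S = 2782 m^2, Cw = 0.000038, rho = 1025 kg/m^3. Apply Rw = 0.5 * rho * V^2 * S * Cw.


Formula: Rw = 0.5 * rho * V^2 * S * Cw
Step 1 — V^2 = 12.15^2 = 147.6225
Step 2 — 0.5 * rho * V^2 = 0.5 * 1025 * 147.6225 = 75656.53125
Step 3 — Rw = 75656.53125 * 2782 * 0.000038 ≈ 7998.1 N (5 s.f.)

7998.1 N


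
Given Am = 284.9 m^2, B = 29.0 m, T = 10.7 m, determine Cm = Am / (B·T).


Formula: Cm = Am / (B * T)
Step 1 — B * T = 29.0 * 10.7 = 310.3 m^2
Step 2 — Cm = 284.9 / 310.3 ≈ 0.91814 (5 s.f.)

0.91814
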